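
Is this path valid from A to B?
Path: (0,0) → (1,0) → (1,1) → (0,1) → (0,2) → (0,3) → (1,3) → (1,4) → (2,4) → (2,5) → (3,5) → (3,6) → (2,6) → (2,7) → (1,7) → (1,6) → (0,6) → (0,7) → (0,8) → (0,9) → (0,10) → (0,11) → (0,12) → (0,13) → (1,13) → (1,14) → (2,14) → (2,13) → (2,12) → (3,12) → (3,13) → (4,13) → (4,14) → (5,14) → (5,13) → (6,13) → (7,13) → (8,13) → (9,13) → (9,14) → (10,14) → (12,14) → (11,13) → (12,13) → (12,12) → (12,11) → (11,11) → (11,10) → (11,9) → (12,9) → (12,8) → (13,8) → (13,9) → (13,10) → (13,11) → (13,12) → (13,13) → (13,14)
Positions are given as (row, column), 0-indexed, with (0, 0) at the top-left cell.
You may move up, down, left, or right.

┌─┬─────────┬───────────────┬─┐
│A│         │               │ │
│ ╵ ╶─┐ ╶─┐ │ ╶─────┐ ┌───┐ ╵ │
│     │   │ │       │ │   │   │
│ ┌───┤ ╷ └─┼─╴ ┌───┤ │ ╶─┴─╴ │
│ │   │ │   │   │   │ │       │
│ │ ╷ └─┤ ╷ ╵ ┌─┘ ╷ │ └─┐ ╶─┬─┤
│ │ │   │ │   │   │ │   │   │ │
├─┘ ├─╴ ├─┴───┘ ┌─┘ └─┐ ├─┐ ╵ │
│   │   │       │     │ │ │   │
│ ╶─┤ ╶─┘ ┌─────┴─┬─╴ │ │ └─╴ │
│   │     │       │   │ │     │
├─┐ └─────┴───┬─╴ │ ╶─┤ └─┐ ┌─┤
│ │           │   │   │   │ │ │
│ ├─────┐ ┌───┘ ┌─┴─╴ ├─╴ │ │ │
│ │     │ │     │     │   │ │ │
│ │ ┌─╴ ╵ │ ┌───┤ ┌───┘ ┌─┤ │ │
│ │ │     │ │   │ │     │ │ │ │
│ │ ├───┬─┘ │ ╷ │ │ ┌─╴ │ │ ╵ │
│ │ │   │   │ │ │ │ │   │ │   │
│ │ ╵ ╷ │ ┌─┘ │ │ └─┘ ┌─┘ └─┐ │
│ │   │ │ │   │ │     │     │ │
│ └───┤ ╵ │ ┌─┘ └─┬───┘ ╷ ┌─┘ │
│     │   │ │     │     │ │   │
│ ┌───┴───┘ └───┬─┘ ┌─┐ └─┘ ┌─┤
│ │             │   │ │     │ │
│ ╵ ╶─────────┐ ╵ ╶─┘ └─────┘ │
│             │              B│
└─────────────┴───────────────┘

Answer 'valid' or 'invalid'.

Checking path validity:
Result: Invalid move at step 41: cannot move from (10, 14) to (12, 14).

invalid

Correct solution:

┌─┬─────────┬───────────────┬─┐
│A│↱ → ↓    │↱ → → → → → → ↓│ │
│ ╵ ╶─┐ ╶─┐ │ ╶─────┐ ┌───┐ ╵ │
│↳ ↑  │↳ ↓│ │↑ ↰    │ │   │↳ ↓│
│ ┌───┤ ╷ └─┼─╴ ┌───┤ │ ╶─┴─╴ │
│ │   │ │↳ ↓│↱ ↑│   │ │  ↓ ← ↲│
│ │ ╷ └─┤ ╷ ╵ ┌─┘ ╷ │ └─┐ ╶─┬─┤
│ │ │   │ │↳ ↑│   │ │   │↳ ↓│ │
├─┘ ├─╴ ├─┴───┘ ┌─┘ └─┐ ├─┐ ╵ │
│   │   │       │     │ │ │↳ ↓│
│ ╶─┤ ╶─┘ ┌─────┴─┬─╴ │ │ └─╴ │
│   │     │       │   │ │  ↓ ↲│
├─┐ └─────┴───┬─╴ │ ╶─┤ └─┐ ┌─┤
│ │           │   │   │   │↓│ │
│ ├─────┐ ┌───┘ ┌─┴─╴ ├─╴ │ │ │
│ │     │ │     │     │   │↓│ │
│ │ ┌─╴ ╵ │ ┌───┤ ┌───┘ ┌─┤ │ │
│ │ │     │ │   │ │     │ │↓│ │
│ │ ├───┬─┘ │ ╷ │ │ ┌─╴ │ │ ╵ │
│ │ │   │   │ │ │ │ │   │ │↳ ↓│
│ │ ╵ ╷ │ ┌─┘ │ │ └─┘ ┌─┘ └─┐ │
│ │   │ │ │   │ │     │     │↓│
│ └───┤ ╵ │ ┌─┘ └─┬───┘ ╷ ┌─┘ │
│     │   │ │     │↓ ← ↰│ │↓ ↲│
│ ┌───┴───┘ └───┬─┘ ┌─┐ └─┘ ┌─┤
│ │             │↓ ↲│ │↑ ← ↲│ │
│ ╵ ╶─────────┐ ╵ ╶─┘ └─────┘ │
│             │  ↳ → → → → → B│
└─────────────┴───────────────┘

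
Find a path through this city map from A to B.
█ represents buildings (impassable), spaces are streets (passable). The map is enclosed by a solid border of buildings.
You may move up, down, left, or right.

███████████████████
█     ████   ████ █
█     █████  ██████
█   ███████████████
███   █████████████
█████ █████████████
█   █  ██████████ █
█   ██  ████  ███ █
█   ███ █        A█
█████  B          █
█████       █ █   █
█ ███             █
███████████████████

Finding the shortest path from A to B:
Movement: cardinal only
Path length: 11 steps
Directions: down → left → left → left → left → left → left → left → left → left → left

Solution:

███████████████████
█     ████   ████ █
█     █████  ██████
█   ███████████████
███   █████████████
█████ █████████████
█   █  ██████████ █
█   ██  ████  ███ █
█   ███ █        A█
█████  B←←←←←←←←←↲█
█████       █ █   █
█ ███             █
███████████████████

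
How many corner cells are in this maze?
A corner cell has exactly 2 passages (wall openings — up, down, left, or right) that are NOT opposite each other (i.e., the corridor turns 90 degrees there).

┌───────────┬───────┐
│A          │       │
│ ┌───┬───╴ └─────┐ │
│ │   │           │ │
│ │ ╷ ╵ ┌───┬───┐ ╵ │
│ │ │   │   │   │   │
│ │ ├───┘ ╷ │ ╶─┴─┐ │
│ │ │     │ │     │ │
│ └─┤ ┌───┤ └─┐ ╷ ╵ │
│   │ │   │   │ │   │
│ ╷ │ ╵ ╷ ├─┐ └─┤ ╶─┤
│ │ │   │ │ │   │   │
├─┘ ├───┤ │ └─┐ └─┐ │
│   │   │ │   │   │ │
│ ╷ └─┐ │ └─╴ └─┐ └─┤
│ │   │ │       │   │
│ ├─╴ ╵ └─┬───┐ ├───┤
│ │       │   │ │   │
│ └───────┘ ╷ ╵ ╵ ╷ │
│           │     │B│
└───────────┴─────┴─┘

Counting corner cells (2 non-opposite passages):
Total corners: 48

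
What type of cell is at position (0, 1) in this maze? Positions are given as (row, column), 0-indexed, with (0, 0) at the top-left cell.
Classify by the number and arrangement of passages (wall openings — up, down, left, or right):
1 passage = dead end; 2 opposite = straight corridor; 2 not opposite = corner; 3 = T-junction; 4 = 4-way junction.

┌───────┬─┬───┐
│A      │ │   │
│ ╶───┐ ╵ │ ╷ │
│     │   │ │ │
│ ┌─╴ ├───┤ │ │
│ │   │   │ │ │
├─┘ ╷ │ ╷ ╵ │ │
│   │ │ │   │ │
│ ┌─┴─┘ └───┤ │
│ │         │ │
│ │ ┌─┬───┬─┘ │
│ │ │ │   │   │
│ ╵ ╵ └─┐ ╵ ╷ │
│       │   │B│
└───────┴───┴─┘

Checking cell at (0, 1):
Number of passages: 2
Cell type: straight corridor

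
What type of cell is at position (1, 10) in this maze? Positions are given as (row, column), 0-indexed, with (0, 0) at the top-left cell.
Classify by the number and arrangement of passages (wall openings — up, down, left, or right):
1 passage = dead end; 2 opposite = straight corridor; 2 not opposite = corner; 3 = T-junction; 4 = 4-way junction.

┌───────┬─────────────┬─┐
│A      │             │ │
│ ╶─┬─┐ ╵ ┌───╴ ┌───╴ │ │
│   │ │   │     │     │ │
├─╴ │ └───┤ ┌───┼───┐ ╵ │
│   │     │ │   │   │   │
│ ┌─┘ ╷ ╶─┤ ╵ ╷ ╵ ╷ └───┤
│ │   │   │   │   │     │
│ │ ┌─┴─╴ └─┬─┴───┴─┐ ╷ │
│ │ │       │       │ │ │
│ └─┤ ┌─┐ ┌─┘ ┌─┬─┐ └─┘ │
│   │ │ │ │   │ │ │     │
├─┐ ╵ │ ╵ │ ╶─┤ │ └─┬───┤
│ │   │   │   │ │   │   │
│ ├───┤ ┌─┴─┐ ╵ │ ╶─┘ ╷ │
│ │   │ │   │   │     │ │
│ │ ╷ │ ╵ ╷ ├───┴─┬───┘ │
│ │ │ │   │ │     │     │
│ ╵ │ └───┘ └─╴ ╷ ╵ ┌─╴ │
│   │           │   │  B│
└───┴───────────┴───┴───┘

Checking cell at (1, 10):
Number of passages: 3
Cell type: T-junction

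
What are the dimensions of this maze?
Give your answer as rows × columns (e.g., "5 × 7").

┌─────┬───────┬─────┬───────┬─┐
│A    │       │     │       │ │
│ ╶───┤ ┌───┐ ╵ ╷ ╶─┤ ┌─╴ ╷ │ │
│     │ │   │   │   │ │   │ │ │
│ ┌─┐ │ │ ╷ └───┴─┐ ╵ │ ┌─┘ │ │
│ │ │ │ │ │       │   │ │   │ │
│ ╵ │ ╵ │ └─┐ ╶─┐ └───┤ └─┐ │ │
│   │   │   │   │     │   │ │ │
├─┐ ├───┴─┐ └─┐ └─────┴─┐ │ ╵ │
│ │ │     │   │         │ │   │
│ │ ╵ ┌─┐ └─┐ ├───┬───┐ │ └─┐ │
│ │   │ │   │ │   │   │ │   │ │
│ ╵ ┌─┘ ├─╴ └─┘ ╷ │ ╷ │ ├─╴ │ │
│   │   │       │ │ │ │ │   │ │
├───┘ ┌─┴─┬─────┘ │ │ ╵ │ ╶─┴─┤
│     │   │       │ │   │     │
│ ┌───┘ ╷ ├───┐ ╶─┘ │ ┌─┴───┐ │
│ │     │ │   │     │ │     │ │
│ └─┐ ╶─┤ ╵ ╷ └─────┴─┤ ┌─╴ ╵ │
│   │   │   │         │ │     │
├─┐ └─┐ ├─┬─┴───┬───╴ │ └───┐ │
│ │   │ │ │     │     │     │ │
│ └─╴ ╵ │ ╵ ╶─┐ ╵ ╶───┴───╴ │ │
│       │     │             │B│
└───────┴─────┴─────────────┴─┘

Counting the maze dimensions:
Rows (vertical): 12
Columns (horizontal): 15
Dimensions: 12 × 15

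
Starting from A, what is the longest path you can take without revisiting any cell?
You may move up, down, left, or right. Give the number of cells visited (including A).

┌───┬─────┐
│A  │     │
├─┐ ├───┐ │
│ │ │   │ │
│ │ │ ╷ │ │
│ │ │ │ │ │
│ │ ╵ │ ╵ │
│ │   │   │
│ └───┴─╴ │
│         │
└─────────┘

Finding longest simple path using DFS:
Start: (0, 0)
Longest path visits 20 cells
Path: A → right → down → down → down → right → up → up → right → down → down → right → down → left → left → left → left → up → up → up

Solution:

┌───┬─────┐
│A ↓│     │
├─┐ ├───┐ │
│B│↓│↱ ↓│ │
│ │ │ ╷ │ │
│↑│↓│↑│↓│ │
│ │ ╵ │ ╵ │
│↑│↳ ↑│↳ ↓│
│ └───┴─╴ │
│↑ ← ← ← ↲│
└─────────┘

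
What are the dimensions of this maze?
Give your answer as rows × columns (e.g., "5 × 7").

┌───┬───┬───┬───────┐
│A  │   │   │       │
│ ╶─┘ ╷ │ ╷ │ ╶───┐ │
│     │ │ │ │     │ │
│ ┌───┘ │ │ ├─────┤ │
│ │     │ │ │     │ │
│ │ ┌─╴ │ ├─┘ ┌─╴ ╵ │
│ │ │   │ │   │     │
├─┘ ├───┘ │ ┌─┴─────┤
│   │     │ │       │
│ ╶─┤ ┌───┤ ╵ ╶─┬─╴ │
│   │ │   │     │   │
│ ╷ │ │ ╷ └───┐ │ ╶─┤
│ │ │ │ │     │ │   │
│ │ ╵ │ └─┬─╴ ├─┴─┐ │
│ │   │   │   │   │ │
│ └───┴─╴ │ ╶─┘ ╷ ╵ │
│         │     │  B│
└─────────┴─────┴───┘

Counting the maze dimensions:
Rows (vertical): 9
Columns (horizontal): 10
Dimensions: 9 × 10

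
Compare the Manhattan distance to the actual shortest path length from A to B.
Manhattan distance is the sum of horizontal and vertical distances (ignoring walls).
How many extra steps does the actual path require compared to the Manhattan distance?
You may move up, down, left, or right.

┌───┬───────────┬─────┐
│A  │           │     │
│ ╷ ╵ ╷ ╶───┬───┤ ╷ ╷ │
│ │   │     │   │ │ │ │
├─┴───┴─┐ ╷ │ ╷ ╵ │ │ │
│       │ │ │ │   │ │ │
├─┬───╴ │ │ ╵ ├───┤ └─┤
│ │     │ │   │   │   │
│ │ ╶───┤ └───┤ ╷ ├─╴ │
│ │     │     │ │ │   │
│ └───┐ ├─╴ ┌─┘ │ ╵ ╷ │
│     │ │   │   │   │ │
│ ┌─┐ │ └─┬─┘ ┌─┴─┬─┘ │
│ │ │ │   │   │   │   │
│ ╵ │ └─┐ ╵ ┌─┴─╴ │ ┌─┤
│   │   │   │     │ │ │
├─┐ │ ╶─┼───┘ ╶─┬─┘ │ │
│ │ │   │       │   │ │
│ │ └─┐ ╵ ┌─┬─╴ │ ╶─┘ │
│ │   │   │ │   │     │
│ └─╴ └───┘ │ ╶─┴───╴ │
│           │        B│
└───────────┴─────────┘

Manhattan distance: |10 - 0| + |10 - 0| = 20
Actual path length: 34
Extra steps: 34 - 20 = 14

Solution:

┌───┬───────────┬─────┐
│A ↓│↱ ↓        │↱ ↓  │
│ ╷ ╵ ╷ ╶───┬───┤ ╷ ╷ │
│ │↳ ↑│↳ → ↓│↱ ↓│↑│↓│ │
├─┴───┴─┐ ╷ │ ╷ ╵ │ │ │
│       │ │↓│↑│↳ ↑│↓│ │
├─┬───╴ │ │ ╵ ├───┤ └─┤
│ │     │ │↳ ↑│   │↳ ↓│
│ │ ╶───┤ └───┤ ╷ ├─╴ │
│ │     │     │ │ │  ↓│
│ └───┐ ├─╴ ┌─┘ │ ╵ ╷ │
│     │ │   │   │   │↓│
│ ┌─┐ │ └─┬─┘ ┌─┴─┬─┘ │
│ │ │ │   │   │   │↓ ↲│
│ ╵ │ └─┐ ╵ ┌─┴─╴ │ ┌─┤
│   │   │   │     │↓│ │
├─┐ │ ╶─┼───┘ ╶─┬─┘ │ │
│ │ │   │       │↓ ↲│ │
│ │ └─┐ ╵ ┌─┬─╴ │ ╶─┘ │
│ │   │   │ │   │↳ → ↓│
│ └─╴ └───┘ │ ╶─┴───╴ │
│           │        B│
└───────────┴─────────┘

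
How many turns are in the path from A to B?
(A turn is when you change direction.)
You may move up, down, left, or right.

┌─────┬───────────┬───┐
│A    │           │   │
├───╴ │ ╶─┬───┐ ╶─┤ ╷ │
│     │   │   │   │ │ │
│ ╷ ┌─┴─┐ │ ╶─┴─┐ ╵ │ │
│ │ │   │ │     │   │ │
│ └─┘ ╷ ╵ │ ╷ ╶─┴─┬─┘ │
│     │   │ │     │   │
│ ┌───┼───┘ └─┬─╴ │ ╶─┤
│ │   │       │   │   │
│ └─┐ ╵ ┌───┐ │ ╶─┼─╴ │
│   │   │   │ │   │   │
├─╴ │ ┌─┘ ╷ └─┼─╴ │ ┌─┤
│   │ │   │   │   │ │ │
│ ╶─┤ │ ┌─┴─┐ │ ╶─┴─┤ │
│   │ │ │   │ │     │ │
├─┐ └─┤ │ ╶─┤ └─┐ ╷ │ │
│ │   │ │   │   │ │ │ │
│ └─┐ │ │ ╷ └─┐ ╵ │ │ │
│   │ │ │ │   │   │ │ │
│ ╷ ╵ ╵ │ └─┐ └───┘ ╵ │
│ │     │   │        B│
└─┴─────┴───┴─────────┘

Directions: right, right, down, left, left, down, down, down, down, right, down, left, down, right, down, right, down, down, right, up, up, up, up, right, up, right, down, right, down, down, right, down, right, up, up, right, down, down, down, right
Number of turns: 26

Solution:

┌─────┬───────────┬───┐
│A → ↓│           │   │
├───╴ │ ╶─┬───┐ ╶─┤ ╷ │
│↓ ← ↲│   │   │   │ │ │
│ ╷ ┌─┴─┐ │ ╶─┴─┐ ╵ │ │
│↓│ │   │ │     │   │ │
│ └─┘ ╷ ╵ │ ╷ ╶─┴─┬─┘ │
│↓    │   │ │     │   │
│ ┌───┼───┘ └─┬─╴ │ ╶─┤
│↓│   │       │   │   │
│ └─┐ ╵ ┌───┐ │ ╶─┼─╴ │
│↳ ↓│   │↱ ↓│ │   │   │
├─╴ │ ┌─┘ ╷ └─┼─╴ │ ┌─┤
│↓ ↲│ │↱ ↑│↳ ↓│   │ │ │
│ ╶─┤ │ ┌─┴─┐ │ ╶─┴─┤ │
│↳ ↓│ │↑│   │↓│  ↱ ↓│ │
├─┐ └─┤ │ ╶─┤ └─┐ ╷ │ │
│ │↳ ↓│↑│   │↳ ↓│↑│↓│ │
│ └─┐ │ │ ╷ └─┐ ╵ │ │ │
│   │↓│↑│ │   │↳ ↑│↓│ │
│ ╷ ╵ ╵ │ └─┐ └───┘ ╵ │
│ │  ↳ ↑│   │      ↳ B│
└─┴─────┴───┴─────────┘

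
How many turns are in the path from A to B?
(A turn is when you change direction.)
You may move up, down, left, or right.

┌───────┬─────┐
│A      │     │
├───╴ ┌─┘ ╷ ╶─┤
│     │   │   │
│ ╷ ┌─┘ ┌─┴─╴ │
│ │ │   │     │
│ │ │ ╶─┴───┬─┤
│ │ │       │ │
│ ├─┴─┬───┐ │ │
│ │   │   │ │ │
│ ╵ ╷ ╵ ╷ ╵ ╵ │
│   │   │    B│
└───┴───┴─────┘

Directions: right, right, down, left, left, down, down, down, down, right, up, right, down, right, up, right, down, right, right
Number of turns: 12

Solution:

┌───────┬─────┐
│A → ↓  │     │
├───╴ ┌─┘ ╷ ╶─┤
│↓ ← ↲│   │   │
│ ╷ ┌─┘ ┌─┴─╴ │
│↓│ │   │     │
│ │ │ ╶─┴───┬─┤
│↓│ │       │ │
│ ├─┴─┬───┐ │ │
│↓│↱ ↓│↱ ↓│ │ │
│ ╵ ╷ ╵ ╷ ╵ ╵ │
│↳ ↑│↳ ↑│↳ → B│
└───┴───┴─────┘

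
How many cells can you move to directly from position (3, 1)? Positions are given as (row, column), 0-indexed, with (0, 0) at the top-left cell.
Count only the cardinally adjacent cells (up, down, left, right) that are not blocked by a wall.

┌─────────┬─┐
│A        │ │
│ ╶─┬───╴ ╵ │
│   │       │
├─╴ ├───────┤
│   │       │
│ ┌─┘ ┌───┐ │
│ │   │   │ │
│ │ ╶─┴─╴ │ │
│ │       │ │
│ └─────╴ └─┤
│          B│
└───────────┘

Checking passable neighbors of (3, 1):
Neighbors: (4, 1), (3, 2)
Count: 2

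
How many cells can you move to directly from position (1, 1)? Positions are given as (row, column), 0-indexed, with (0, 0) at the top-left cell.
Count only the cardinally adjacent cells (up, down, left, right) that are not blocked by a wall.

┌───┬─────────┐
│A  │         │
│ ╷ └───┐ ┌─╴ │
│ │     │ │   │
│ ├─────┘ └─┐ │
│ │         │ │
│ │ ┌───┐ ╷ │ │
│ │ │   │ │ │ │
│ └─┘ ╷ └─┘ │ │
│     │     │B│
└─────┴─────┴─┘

Checking passable neighbors of (1, 1):
Neighbors: (0, 1), (1, 2)
Count: 2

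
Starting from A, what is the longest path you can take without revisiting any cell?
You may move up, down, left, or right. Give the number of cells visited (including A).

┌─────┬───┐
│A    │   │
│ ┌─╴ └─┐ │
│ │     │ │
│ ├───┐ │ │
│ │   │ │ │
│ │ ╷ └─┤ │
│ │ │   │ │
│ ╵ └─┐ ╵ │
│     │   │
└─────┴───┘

Finding longest simple path using DFS:
Start: (0, 0)
Longest path visits 18 cells
Path: A → down → down → down → down → right → up → up → right → down → right → down → right → up → up → up → up → left

Solution:

┌─────┬───┐
│A    │B ↰│
│ ┌─╴ └─┐ │
│↓│     │↑│
│ ├───┐ │ │
│↓│↱ ↓│ │↑│
│ │ ╷ └─┤ │
│↓│↑│↳ ↓│↑│
│ ╵ └─┐ ╵ │
│↳ ↑  │↳ ↑│
└─────┴───┘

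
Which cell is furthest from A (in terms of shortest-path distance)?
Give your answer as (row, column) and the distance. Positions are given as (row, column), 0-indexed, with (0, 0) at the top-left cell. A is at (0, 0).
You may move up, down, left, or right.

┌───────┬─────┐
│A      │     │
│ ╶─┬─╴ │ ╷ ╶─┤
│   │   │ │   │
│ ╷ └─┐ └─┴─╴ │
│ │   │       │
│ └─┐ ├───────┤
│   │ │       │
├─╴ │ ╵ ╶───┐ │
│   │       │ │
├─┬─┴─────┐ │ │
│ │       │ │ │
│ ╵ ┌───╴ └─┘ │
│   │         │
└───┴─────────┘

Computing BFS distances from A to all cells:
Furthest cell: (5, 0)
Distance: 23 steps

Path from A to the furthest cell:

┌───────┬─────┐
│A      │     │
│ ╶─┬─╴ │ ╷ ╶─┤
│↳ ↓│   │ │   │
│ ╷ └─┐ └─┴─╴ │
│ │↳ ↓│       │
│ └─┐ ├───────┤
│   │↓│↱ → → ↓│
├─╴ │ ╵ ╶───┐ │
│   │↳ ↑    │↓│
├─┬─┴─────┐ │ │
│B│↓ ← ← ↰│ │↓│
│ ╵ ┌───╴ └─┘ │
│↑ ↲│    ↑ ← ↲│
└───┴─────────┘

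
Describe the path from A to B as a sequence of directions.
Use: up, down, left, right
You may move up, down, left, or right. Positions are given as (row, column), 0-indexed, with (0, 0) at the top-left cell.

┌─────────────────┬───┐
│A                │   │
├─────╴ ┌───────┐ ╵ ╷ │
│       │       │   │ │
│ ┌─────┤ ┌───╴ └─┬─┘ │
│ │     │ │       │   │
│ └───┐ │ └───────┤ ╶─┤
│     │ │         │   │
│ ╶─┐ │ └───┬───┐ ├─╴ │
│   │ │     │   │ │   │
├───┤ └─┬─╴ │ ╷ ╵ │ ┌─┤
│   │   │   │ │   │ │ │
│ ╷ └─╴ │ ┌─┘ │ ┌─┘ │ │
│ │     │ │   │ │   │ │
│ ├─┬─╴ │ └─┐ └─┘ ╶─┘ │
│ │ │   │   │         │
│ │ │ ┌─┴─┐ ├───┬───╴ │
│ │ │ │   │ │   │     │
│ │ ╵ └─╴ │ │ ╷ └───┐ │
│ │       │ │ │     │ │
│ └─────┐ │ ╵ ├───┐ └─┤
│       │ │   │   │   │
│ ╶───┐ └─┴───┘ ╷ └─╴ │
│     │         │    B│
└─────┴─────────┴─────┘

Finding the path and converting it to directions:
Path through cells: (0,0) → (0,1) → (0,2) → (0,3) → (1,3) → (1,2) → (1,1) → (1,0) → (2,0) → (3,0) → (3,1) → (3,2) → (4,2) → (5,2) → (5,3) → (6,3) → (6,2) → (6,1) → (5,1) → (5,0) → (6,0) → (7,0) → (8,0) → (9,0) → (10,0) → (10,1) → (10,2) → (10,3) → (11,3) → (11,4) → (11,5) → (11,6) → (11,7) → (10,7) → (10,8) → (11,8) → (11,9) → (11,10)
Directions: right, right, right, down, left, left, left, down, down, right, right, down, down, right, down, left, left, up, left, down, down, down, down, down, right, right, right, down, right, right, right, right, up, right, down, right, right

Solution:

┌─────────────────┬───┐
│A → → ↓          │   │
├─────╴ ┌───────┐ ╵ ╷ │
│↓ ← ← ↲│       │   │ │
│ ┌─────┤ ┌───╴ └─┬─┘ │
│↓│     │ │       │   │
│ └───┐ │ └───────┤ ╶─┤
│↳ → ↓│ │         │   │
│ ╶─┐ │ └───┬───┐ ├─╴ │
│   │↓│     │   │ │   │
├───┤ └─┬─╴ │ ╷ ╵ │ ┌─┤
│↓ ↰│↳ ↓│   │ │   │ │ │
│ ╷ └─╴ │ ┌─┘ │ ┌─┘ │ │
│↓│↑ ← ↲│ │   │ │   │ │
│ ├─┬─╴ │ └─┐ └─┘ ╶─┘ │
│↓│ │   │   │         │
│ │ │ ┌─┴─┐ ├───┬───╴ │
│↓│ │ │   │ │   │     │
│ │ ╵ └─╴ │ │ ╷ └───┐ │
│↓│       │ │ │     │ │
│ └─────┐ │ ╵ ├───┐ └─┤
│↳ → → ↓│ │   │↱ ↓│   │
│ ╶───┐ └─┴───┘ ╷ └─╴ │
│     │↳ → → → ↑│↳ → B│
└─────┴─────────┴─────┘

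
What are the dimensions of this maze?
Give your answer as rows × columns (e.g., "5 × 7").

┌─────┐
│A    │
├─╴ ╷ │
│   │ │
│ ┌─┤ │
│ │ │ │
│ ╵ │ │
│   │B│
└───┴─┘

Counting the maze dimensions:
Rows (vertical): 4
Columns (horizontal): 3
Dimensions: 4 × 3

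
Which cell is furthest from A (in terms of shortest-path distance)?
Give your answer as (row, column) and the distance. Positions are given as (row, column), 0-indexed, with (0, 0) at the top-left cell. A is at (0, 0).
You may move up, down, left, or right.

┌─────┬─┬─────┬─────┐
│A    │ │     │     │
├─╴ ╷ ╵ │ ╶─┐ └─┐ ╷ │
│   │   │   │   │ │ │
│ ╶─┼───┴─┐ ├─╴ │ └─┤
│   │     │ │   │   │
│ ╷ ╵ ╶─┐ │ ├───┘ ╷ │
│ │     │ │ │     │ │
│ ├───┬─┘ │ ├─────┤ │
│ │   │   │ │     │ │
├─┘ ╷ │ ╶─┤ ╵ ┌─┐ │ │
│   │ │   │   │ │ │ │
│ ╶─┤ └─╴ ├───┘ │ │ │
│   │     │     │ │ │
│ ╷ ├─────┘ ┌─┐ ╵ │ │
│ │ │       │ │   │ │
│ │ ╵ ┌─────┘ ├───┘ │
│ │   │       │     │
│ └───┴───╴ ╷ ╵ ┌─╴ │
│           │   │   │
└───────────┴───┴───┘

Computing BFS distances from A to all cells:
Furthest cell: (2, 6)
Distance: 56 steps

Path from A to the furthest cell:

┌─────┬─┬─────┬─────┐
│A ↓  │ │↱ → ↓│     │
├─╴ ╷ ╵ │ ╶─┐ └─┐ ╷ │
│↓ ↲│   │↑ ↰│↳ ↓│ │ │
│ ╶─┼───┴─┐ ├─╴ │ └─┤
│↳ ↓│↱ → ↓│↑│B ↲│   │
│ ╷ ╵ ╶─┐ │ ├───┘ ╷ │
│ │↳ ↑  │↓│↑│     │ │
│ ├───┬─┘ │ ├─────┤ │
│ │↓ ↰│↓ ↲│↑│↓ ← ↰│ │
├─┘ ╷ │ ╶─┤ ╵ ┌─┐ │ │
│↓ ↲│↑│↳ ↓│↑ ↲│ │↑│ │
│ ╶─┤ └─╴ ├───┘ │ │ │
│↳ ↓│↑ ← ↲│↱ → ↓│↑│ │
│ ╷ ├─────┘ ┌─┐ ╵ │ │
│ │↓│↱ → → ↑│ │↳ ↑│ │
│ │ ╵ ┌─────┘ ├───┘ │
│ │↳ ↑│       │     │
│ └───┴───╴ ╷ ╵ ┌─╴ │
│           │   │   │
└───────────┴───┴───┘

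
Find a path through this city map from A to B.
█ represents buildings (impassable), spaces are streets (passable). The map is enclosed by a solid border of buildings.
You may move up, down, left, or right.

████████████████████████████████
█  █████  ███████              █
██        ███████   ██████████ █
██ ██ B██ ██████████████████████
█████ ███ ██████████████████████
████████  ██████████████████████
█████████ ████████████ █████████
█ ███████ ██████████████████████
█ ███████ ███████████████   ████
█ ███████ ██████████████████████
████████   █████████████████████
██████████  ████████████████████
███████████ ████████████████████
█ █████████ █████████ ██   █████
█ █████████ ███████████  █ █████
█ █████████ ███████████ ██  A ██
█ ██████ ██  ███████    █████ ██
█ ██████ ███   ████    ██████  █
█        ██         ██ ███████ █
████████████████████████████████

Finding the shortest path from A to B:
Movement: cardinal only
Path length: 46 steps
Directions: left → left → up → up → left → left → down → left → down → down → left → down → left → left → left → down → left → left → left → left → left → up → left → left → up → left → up → up → up → up → up → left → up → left → up → up → up → up → up → up → up → up → left → left → left → down

Solution:

████████████████████████████████
█  █████  ███████              █
██    ↓←←↰███████   ██████████ █
██ ██ B██↑██████████████████████
█████ ███↑██████████████████████
████████ ↑██████████████████████
█████████↑████████████ █████████
█ ███████↑██████████████████████
█ ███████↑███████████████   ████
█ ███████↑██████████████████████
████████ ↑↰█████████████████████
██████████↑↰████████████████████
███████████↑████████████████████
█ █████████↑█████████ ██↓←↰█████
█ █████████↑███████████↓↲█↑█████
█ █████████↑███████████↓██↑←A ██
█ ██████ ██↑↰███████  ↓↲█████ ██
█ ██████ ███↑←↰████↓←←↲██████  █
█        ██   ↑←←←←↲██ ███████ █
████████████████████████████████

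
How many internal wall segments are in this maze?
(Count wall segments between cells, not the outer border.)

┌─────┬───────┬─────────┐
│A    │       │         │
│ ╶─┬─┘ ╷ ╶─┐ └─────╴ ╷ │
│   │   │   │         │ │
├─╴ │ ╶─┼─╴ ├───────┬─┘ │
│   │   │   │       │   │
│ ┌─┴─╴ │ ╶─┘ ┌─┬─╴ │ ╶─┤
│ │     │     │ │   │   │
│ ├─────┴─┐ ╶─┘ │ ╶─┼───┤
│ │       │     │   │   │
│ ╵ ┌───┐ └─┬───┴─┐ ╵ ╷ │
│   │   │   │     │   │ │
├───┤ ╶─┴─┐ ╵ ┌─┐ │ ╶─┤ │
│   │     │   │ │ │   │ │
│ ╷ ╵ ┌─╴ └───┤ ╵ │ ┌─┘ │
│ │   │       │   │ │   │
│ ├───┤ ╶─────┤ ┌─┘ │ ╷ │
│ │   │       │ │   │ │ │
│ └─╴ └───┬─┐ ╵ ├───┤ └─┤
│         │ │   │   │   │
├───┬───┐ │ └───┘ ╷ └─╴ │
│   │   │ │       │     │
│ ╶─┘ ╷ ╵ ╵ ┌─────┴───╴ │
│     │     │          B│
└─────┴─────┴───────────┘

Counting internal wall segments:
Total internal walls: 121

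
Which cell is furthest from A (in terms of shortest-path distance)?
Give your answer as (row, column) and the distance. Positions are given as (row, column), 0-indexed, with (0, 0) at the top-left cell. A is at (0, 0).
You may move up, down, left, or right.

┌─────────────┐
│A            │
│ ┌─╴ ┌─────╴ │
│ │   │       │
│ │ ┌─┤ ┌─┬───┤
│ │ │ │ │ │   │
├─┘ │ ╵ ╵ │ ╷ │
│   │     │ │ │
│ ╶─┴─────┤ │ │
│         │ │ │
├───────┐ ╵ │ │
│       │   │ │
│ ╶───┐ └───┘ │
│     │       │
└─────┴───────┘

Computing BFS distances from A to all cells:
Furthest cell: (6, 2)
Distance: 32 steps

Path from A to the furthest cell:

┌─────────────┐
│A → ↓        │
│ ┌─╴ ┌─────╴ │
│ │↓ ↲│       │
│ │ ┌─┤ ┌─┬───┤
│ │↓│ │ │ │↱ ↓│
├─┘ │ ╵ ╵ │ ╷ │
│↓ ↲│     │↑│↓│
│ ╶─┴─────┤ │ │
│↳ → → → ↓│↑│↓│
├───────┐ ╵ │ │
│↓ ← ← ↰│↳ ↑│↓│
│ ╶───┐ └───┘ │
│↳ → B│↑ ← ← ↲│
└─────┴───────┘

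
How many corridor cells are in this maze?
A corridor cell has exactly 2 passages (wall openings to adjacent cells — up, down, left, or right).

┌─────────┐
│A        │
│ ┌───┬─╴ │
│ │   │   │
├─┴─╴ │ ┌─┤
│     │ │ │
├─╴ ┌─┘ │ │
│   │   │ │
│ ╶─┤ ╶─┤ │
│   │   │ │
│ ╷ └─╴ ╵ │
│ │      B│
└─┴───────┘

Counting cells with exactly 2 passages:
Total corridor cells: 22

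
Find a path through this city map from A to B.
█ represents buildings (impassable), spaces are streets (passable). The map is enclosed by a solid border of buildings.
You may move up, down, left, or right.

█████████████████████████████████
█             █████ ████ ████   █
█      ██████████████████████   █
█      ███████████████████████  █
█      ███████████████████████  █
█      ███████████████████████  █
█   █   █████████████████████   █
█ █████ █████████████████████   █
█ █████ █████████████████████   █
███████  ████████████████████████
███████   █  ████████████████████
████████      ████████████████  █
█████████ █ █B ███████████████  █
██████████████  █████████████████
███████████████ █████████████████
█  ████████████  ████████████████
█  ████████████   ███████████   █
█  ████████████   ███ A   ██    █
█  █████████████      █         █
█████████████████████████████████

Finding the shortest path from A to B:
Movement: cardinal only
Path length: 16 steps
Directions: left → down → left → left → left → left → up → up → left → up → left → up → up → left → up → left

Solution:

█████████████████████████████████
█             █████ ████ ████   █
█      ██████████████████████   █
█      ███████████████████████  █
█      ███████████████████████  █
█      ███████████████████████  █
█   █   █████████████████████   █
█ █████ █████████████████████   █
█ █████ █████████████████████   █
███████  ████████████████████████
███████   █  ████████████████████
████████      ████████████████  █
█████████ █ █B↰███████████████  █
██████████████↑↰█████████████████
███████████████↑█████████████████
█  ████████████↑↰████████████████
█  ████████████ ↑↰███████████   █
█  ████████████  ↑███↓A   ██    █
█  █████████████ ↑←←←↲█         █
█████████████████████████████████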